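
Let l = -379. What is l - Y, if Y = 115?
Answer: -494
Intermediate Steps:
l - Y = -379 - 1*115 = -379 - 115 = -494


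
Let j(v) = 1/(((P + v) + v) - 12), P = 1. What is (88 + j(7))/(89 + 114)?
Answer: 265/609 ≈ 0.43514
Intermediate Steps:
j(v) = 1/(-11 + 2*v) (j(v) = 1/(((1 + v) + v) - 12) = 1/((1 + 2*v) - 12) = 1/(-11 + 2*v))
(88 + j(7))/(89 + 114) = (88 + 1/(-11 + 2*7))/(89 + 114) = (88 + 1/(-11 + 14))/203 = (88 + 1/3)*(1/203) = (265/3)*(1/203) = 265/609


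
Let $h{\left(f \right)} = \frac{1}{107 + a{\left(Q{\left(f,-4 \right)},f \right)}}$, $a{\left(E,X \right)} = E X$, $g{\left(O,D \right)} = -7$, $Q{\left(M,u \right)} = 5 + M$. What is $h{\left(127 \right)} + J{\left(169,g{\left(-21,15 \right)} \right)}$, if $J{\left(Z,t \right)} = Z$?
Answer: $\frac{2851200}{16871} \approx 169.0$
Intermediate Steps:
$h{\left(f \right)} = \frac{1}{107 + f \left(5 + f\right)}$ ($h{\left(f \right)} = \frac{1}{107 + \left(5 + f\right) f} = \frac{1}{107 + f \left(5 + f\right)}$)
$h{\left(127 \right)} + J{\left(169,g{\left(-21,15 \right)} \right)} = \frac{1}{107 + 127 \left(5 + 127\right)} + 169 = \frac{1}{107 + 127 \cdot 132} + 169 = \frac{1}{107 + 16764} + 169 = \frac{1}{16871} + 169 = \frac{2851200}{16871}$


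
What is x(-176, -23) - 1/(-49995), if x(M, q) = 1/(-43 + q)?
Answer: -1513/99990 ≈ -0.015132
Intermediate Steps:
x(-176, -23) - 1/(-49995) = 1/(-43 - 23) - 1/(-49995) = 1/(-66) - 1*(-1/49995) = -1/66 + 1/49995 = -1513/99990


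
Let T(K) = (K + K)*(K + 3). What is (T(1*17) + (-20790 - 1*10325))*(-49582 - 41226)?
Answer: 2763741480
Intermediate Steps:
T(K) = 2*K*(3 + K) (T(K) = (2*K)*(3 + K) = 2*K*(3 + K))
(T(1*17) + (-20790 - 1*10325))*(-49582 - 41226) = (2*(1*17)*(3 + 1*17) + (-20790 - 1*10325))*(-49582 - 41226) = (2*17*(3 + 17) + (-20790 - 10325))*(-90808) = (2*17*20 - 31115)*(-90808) = (680 - 31115)*(-90808) = -30435*(-90808) = 2763741480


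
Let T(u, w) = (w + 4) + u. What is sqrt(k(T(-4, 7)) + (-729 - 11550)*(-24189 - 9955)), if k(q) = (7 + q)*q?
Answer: sqrt(419254274) ≈ 20476.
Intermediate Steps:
T(u, w) = 4 + u + w (T(u, w) = (4 + w) + u = 4 + u + w)
k(q) = q*(7 + q)
sqrt(k(T(-4, 7)) + (-729 - 11550)*(-24189 - 9955)) = sqrt((4 - 4 + 7)*(7 + (4 - 4 + 7)) + (-729 - 11550)*(-24189 - 9955)) = sqrt(7*(7 + 7) - 12279*(-34144)) = sqrt(7*14 + 419254176) = sqrt(98 + 419254176) = sqrt(419254274)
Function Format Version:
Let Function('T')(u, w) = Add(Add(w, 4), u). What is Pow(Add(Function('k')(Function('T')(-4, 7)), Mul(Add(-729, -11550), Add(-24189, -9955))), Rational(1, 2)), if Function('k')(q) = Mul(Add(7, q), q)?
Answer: Pow(419254274, Rational(1, 2)) ≈ 20476.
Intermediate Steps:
Function('T')(u, w) = Add(4, u, w) (Function('T')(u, w) = Add(Add(4, w), u) = Add(4, u, w))
Function('k')(q) = Mul(q, Add(7, q))
Pow(Add(Function('k')(Function('T')(-4, 7)), Mul(Add(-729, -11550), Add(-24189, -9955))), Rational(1, 2)) = Pow(Add(Mul(Add(4, -4, 7), Add(7, Add(4, -4, 7))), Mul(Add(-729, -11550), Add(-24189, -9955))), Rational(1, 2)) = Pow(Add(Mul(7, Add(7, 7)), Mul(-12279, -34144)), Rational(1, 2)) = Pow(Add(Mul(7, 14), 419254176), Rational(1, 2)) = Pow(Add(98, 419254176), Rational(1, 2)) = Pow(419254274, Rational(1, 2))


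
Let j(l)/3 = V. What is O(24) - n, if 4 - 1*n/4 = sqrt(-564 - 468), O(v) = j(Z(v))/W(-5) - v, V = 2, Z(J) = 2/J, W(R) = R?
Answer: -206/5 + 8*I*sqrt(258) ≈ -41.2 + 128.5*I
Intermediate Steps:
j(l) = 6 (j(l) = 3*2 = 6)
O(v) = -6/5 - v (O(v) = 6/(-5) - v = 6*(-1/5) - v = -6/5 - v)
n = 16 - 8*I*sqrt(258) (n = 16 - 4*sqrt(-564 - 468) = 16 - 8*I*sqrt(258) ≈ 16.0 - 128.5*I)
O(24) - n = (-6/5 - 1*24) - (16 - 8*I*sqrt(258)) = (-6/5 - 24) + (-16 + 8*I*sqrt(258)) = -126/5 + (-16 + 8*I*sqrt(258)) = -206/5 + 8*I*sqrt(258)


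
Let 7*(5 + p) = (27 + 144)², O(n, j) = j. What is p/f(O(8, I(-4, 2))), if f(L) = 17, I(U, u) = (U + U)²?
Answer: 1718/7 ≈ 245.43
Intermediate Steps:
I(U, u) = 4*U² (I(U, u) = (2*U)² = 4*U²)
p = 29206/7 (p = -5 + (27 + 144)²/7 = -5 + (⅐)*171² = -5 + (⅐)*29241 = -5 + 29241/7 = 29206/7 ≈ 4172.3)
p/f(O(8, I(-4, 2))) = (29206/7)/17 = (29206/7)*(1/17) = 1718/7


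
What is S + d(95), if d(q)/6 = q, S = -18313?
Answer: -17743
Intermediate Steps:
d(q) = 6*q
S + d(95) = -18313 + 6*95 = -18313 + 570 = -17743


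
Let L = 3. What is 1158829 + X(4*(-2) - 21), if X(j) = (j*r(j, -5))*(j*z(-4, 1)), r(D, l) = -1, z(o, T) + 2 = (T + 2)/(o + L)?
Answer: 1163034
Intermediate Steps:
z(o, T) = -2 + (2 + T)/(3 + o) (z(o, T) = -2 + (T + 2)/(o + 3) = -2 + (2 + T)/(3 + o))
X(j) = 5*j**2 (X(j) = (j*(-1))*(j*((-4 + 1 - 2*(-4))/(3 - 4))) = (-j)*(j*((-4 + 1 + 8)/(-1))) = (-j)*(j*(-1*5)) = (-j)*(j*(-5)) = (-j)*(-5*j) = 5*j**2)
1158829 + X(4*(-2) - 21) = 1158829 + 5*(4*(-2) - 21)**2 = 1158829 + 5*(-8 - 21)**2 = 1158829 + 5*(-29)**2 = 1158829 + 5*841 = 1158829 + 4205 = 1163034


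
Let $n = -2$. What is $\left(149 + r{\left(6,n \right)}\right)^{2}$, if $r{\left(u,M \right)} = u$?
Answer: $24025$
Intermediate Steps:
$\left(149 + r{\left(6,n \right)}\right)^{2} = \left(149 + 6\right)^{2} = 155^{2} = 24025$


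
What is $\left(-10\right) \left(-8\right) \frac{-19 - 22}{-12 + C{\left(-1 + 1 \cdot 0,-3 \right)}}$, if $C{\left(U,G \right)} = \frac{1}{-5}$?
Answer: $\frac{16400}{61} \approx 268.85$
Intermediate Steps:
$C{\left(U,G \right)} = - \frac{1}{5}$
$\left(-10\right) \left(-8\right) \frac{-19 - 22}{-12 + C{\left(-1 + 1 \cdot 0,-3 \right)}} = \left(-10\right) \left(-8\right) \frac{-19 - 22}{-12 - \frac{1}{5}} = 80 \left(- \frac{41}{- \frac{61}{5}}\right) = 80 \left(\left(-41\right) \left(- \frac{5}{61}\right)\right) = 80 \cdot \frac{205}{61} = \frac{16400}{61}$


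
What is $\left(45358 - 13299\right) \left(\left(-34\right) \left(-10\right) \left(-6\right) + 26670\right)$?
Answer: $789613170$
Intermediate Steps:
$\left(45358 - 13299\right) \left(\left(-34\right) \left(-10\right) \left(-6\right) + 26670\right) = 32059 \left(340 \left(-6\right) + 26670\right) = 32059 \left(-2040 + 26670\right) = 32059 \cdot 24630 = 789613170$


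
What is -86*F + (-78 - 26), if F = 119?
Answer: -10338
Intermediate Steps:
-86*F + (-78 - 26) = -86*119 + (-78 - 26) = -10234 - 104 = -10338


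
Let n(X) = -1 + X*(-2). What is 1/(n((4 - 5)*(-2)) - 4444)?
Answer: -1/4449 ≈ -0.00022477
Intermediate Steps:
n(X) = -1 - 2*X
1/(n((4 - 5)*(-2)) - 4444) = 1/((-1 - 2*(4 - 5)*(-2)) - 4444) = 1/((-1 - (-2)*(-2)) - 4444) = 1/((-1 - 2*2) - 4444) = 1/((-1 - 4) - 4444) = 1/(-5 - 4444) = 1/(-4449) = -1/4449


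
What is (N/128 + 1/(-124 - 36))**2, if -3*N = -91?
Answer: 196249/3686400 ≈ 0.053236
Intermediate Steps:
N = 91/3 (N = -1/3*(-91) = 91/3 ≈ 30.333)
(N/128 + 1/(-124 - 36))**2 = ((91/3)/128 + 1/(-124 - 36))**2 = ((91/3)*(1/128) + 1/(-160))**2 = (91/384 - 1/160)**2 = (443/1920)**2 = 196249/3686400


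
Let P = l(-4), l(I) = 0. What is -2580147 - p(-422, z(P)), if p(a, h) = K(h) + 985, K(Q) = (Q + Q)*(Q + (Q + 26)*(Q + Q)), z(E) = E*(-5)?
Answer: -2581132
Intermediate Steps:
P = 0
z(E) = -5*E
K(Q) = 2*Q*(Q + 2*Q*(26 + Q)) (K(Q) = (2*Q)*(Q + (26 + Q)*(2*Q)) = (2*Q)*(Q + 2*Q*(26 + Q)) = 2*Q*(Q + 2*Q*(26 + Q)))
p(a, h) = 985 + h²*(106 + 4*h) (p(a, h) = h²*(106 + 4*h) + 985 = 985 + h²*(106 + 4*h))
-2580147 - p(-422, z(P)) = -2580147 - (985 + (-5*0)²*(106 + 4*(-5*0))) = -2580147 - (985 + 0²*(106 + 4*0)) = -2580147 - (985 + 0*(106 + 0)) = -2580147 - (985 + 0*106) = -2580147 - (985 + 0) = -2580147 - 1*985 = -2580147 - 985 = -2581132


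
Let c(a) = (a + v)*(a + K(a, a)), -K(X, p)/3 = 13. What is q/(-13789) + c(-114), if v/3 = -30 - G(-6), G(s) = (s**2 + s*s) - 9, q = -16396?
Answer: 829135177/13789 ≈ 60130.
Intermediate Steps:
K(X, p) = -39 (K(X, p) = -3*13 = -39)
G(s) = -9 + 2*s**2 (G(s) = (s**2 + s**2) - 9 = 2*s**2 - 9 = -9 + 2*s**2)
v = -279 (v = 3*(-30 - (-9 + 2*(-6)**2)) = 3*(-30 - (-9 + 2*36)) = 3*(-30 - (-9 + 72)) = 3*(-30 - 1*63) = 3*(-30 - 63) = 3*(-93) = -279)
c(a) = (-279 + a)*(-39 + a) (c(a) = (a - 279)*(a - 39) = (-279 + a)*(-39 + a))
q/(-13789) + c(-114) = -16396/(-13789) + (10881 + (-114)**2 - 318*(-114)) = -16396*(-1/13789) + (10881 + 12996 + 36252) = 16396/13789 + 60129 = 829135177/13789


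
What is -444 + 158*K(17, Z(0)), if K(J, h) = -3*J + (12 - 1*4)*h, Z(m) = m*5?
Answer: -8502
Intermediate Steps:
Z(m) = 5*m
K(J, h) = -3*J + 8*h (K(J, h) = -3*J + (12 - 4)*h = -3*J + 8*h)
-444 + 158*K(17, Z(0)) = -444 + 158*(-3*17 + 8*(5*0)) = -444 + 158*(-51 + 8*0) = -444 + 158*(-51 + 0) = -444 + 158*(-51) = -444 - 8058 = -8502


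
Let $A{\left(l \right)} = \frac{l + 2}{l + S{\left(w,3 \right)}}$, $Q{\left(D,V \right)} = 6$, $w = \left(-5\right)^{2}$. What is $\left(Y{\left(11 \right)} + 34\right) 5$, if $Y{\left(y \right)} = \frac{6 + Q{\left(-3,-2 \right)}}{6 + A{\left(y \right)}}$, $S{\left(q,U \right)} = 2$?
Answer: $\frac{1250}{7} \approx 178.57$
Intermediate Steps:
$w = 25$
$A{\left(l \right)} = 1$ ($A{\left(l \right)} = \frac{l + 2}{l + 2} = \frac{2 + l}{2 + l} = 1$)
$Y{\left(y \right)} = \frac{12}{7}$ ($Y{\left(y \right)} = \frac{6 + 6}{6 + 1} = \frac{12}{7}$)
$\left(Y{\left(11 \right)} + 34\right) 5 = \left(\frac{12}{7} + 34\right) 5 = \frac{250}{7} \cdot 5 = \frac{1250}{7}$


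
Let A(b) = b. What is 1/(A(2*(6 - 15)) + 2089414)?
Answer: 1/2089396 ≈ 4.7861e-7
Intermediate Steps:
1/(A(2*(6 - 15)) + 2089414) = 1/(2*(6 - 15) + 2089414) = 1/(2*(-9) + 2089414) = 1/(-18 + 2089414) = 1/2089396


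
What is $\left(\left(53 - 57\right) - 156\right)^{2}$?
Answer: $25600$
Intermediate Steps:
$\left(\left(53 - 57\right) - 156\right)^{2} = \left(-4 - 156\right)^{2} = \left(-160\right)^{2} = 25600$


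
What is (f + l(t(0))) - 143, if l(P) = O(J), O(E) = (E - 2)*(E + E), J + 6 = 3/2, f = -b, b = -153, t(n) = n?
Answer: 137/2 ≈ 68.500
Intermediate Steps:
f = 153 (f = -1*(-153) = 153)
J = -9/2 (J = -6 + 3/2 = -9/2 ≈ -4.5000)
O(E) = 2*E*(-2 + E) (O(E) = (-2 + E)*(2*E) = 2*E*(-2 + E))
l(P) = 117/2 (l(P) = 2*(-9/2)*(-2 - 9/2) = 2*(-9/2)*(-13/2) = 117/2)
(f + l(t(0))) - 143 = (153 + 117/2) - 143 = 423/2 - 143 = 137/2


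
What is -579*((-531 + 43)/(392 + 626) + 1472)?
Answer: -433673316/509 ≈ -8.5201e+5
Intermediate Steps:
-579*((-531 + 43)/(392 + 626) + 1472) = -579*(-488/1018 + 1472) = -579*(-488*1/1018 + 1472) = -579*(-244/509 + 1472) = -579*749004/509 = -433673316/509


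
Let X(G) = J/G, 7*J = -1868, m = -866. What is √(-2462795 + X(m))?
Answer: I*√22625598785041/3031 ≈ 1569.3*I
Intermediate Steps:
J = -1868/7 (J = (⅐)*(-1868) = -1868/7 ≈ -266.86)
X(G) = -1868/(7*G)
√(-2462795 + X(m)) = √(-2462795 - 1868/7/(-866)) = √(-2462795 - 1868/7*(-1/866)) = √(-2462795 + 934/3031) = √(-7464730711/3031) = I*√22625598785041/3031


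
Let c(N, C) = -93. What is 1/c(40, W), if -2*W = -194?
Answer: -1/93 ≈ -0.010753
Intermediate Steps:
W = 97 (W = -½*(-194) = 97)
1/c(40, W) = 1/(-93) = -1/93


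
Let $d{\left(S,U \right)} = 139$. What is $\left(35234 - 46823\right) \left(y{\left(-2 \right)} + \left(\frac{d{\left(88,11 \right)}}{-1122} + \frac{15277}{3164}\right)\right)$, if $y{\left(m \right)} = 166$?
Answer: $- \frac{1170493492669}{591668} \approx -1.9783 \cdot 10^{6}$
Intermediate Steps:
$\left(35234 - 46823\right) \left(y{\left(-2 \right)} + \left(\frac{d{\left(88,11 \right)}}{-1122} + \frac{15277}{3164}\right)\right) = \left(35234 - 46823\right) \left(166 + \left(\frac{139}{-1122} + \frac{15277}{3164}\right)\right) = - 11589 \left(166 + \left(139 \left(- \frac{1}{1122}\right) + 15277 \cdot \frac{1}{3164}\right)\right) = - 11589 \left(166 + \left(- \frac{139}{1122} + \frac{15277}{3164}\right)\right) = - 11589 \left(166 + \frac{8350499}{1775004}\right) = \left(-11589\right) \frac{303001163}{1775004} = - \frac{1170493492669}{591668}$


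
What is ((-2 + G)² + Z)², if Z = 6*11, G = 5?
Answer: 5625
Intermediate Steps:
Z = 66
((-2 + G)² + Z)² = ((-2 + 5)² + 66)² = (3² + 66)² = (9 + 66)² = 75² = 5625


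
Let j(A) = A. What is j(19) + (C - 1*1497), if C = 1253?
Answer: -225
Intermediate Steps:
j(19) + (C - 1*1497) = 19 + (1253 - 1*1497) = 19 + (1253 - 1497) = 19 - 244 = -225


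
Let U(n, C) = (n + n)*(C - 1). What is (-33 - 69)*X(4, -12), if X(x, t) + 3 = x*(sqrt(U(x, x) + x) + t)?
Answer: 5202 - 816*sqrt(7) ≈ 3043.1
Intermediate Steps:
U(n, C) = 2*n*(-1 + C) (U(n, C) = (2*n)*(-1 + C) = 2*n*(-1 + C))
X(x, t) = -3 + x*(t + sqrt(x + 2*x*(-1 + x))) (X(x, t) = -3 + x*(sqrt(2*x*(-1 + x) + x) + t) = -3 + x*(sqrt(x + 2*x*(-1 + x)) + t) = -3 + x*(t + sqrt(x + 2*x*(-1 + x))))
(-33 - 69)*X(4, -12) = (-33 - 69)*(-3 - 12*4 + 4*sqrt(4*(-1 + 2*4))) = -102*(-3 - 48 + 4*sqrt(4*(-1 + 8))) = -102*(-3 - 48 + 4*sqrt(4*7)) = -102*(-3 - 48 + 4*sqrt(28)) = -102*(-3 - 48 + 4*(2*sqrt(7))) = -102*(-3 - 48 + 8*sqrt(7)) = -102*(-51 + 8*sqrt(7)) = 5202 - 816*sqrt(7)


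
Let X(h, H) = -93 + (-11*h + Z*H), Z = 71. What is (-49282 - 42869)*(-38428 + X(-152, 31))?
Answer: 3192847848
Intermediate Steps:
X(h, H) = -93 - 11*h + 71*H (X(h, H) = -93 + (-11*h + 71*H) = -93 - 11*h + 71*H)
(-49282 - 42869)*(-38428 + X(-152, 31)) = (-49282 - 42869)*(-38428 + (-93 - 11*(-152) + 71*31)) = -92151*(-38428 + (-93 + 1672 + 2201)) = -92151*(-38428 + 3780) = -92151*(-34648) = 3192847848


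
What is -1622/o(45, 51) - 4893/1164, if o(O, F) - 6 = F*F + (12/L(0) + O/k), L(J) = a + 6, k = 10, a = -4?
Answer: -9796957/2031180 ≈ -4.8233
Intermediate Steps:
L(J) = 2 (L(J) = -4 + 6 = 2)
o(O, F) = 12 + F² + O/10 (o(O, F) = 6 + (F*F + (12/2 + O/10)) = 6 + (F² + (12*(½) + O*(⅒))) = 6 + (F² + (6 + O/10)) = 6 + (6 + F² + O/10) = 12 + F² + O/10)
-1622/o(45, 51) - 4893/1164 = -1622/(12 + 51² + (⅒)*45) - 4893/1164 = -1622/(12 + 2601 + 9/2) - 4893*1/1164 = -1622/5235/2 - 1631/388 = -1622*2/5235 - 1631/388 = -3244/5235 - 1631/388 = -9796957/2031180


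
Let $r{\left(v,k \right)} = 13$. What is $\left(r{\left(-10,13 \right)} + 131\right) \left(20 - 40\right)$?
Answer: $-2880$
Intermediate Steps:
$\left(r{\left(-10,13 \right)} + 131\right) \left(20 - 40\right) = \left(13 + 131\right) \left(20 - 40\right) = 144 \left(20 - 40\right) = 144 \left(-20\right) = -2880$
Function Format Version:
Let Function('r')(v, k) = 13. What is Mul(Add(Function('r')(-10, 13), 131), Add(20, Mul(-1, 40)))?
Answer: -2880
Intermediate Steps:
Mul(Add(Function('r')(-10, 13), 131), Add(20, Mul(-1, 40))) = Mul(Add(13, 131), Add(20, Mul(-1, 40))) = Mul(144, Add(20, -40)) = Mul(144, -20) = -2880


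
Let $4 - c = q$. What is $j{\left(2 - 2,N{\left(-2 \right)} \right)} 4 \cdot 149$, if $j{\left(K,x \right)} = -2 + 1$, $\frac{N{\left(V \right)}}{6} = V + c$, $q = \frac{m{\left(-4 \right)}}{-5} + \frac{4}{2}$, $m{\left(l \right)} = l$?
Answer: $-596$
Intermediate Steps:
$q = \frac{14}{5}$ ($q = - \frac{4}{-5} + \frac{4}{2} = \left(-4\right) \left(- \frac{1}{5}\right) + 4 \cdot \frac{1}{2} = \frac{4}{5} + 2 = \frac{14}{5} \approx 2.8$)
$c = \frac{6}{5}$ ($c = 4 - \frac{14}{5} = \frac{6}{5} \approx 1.2$)
$N{\left(V \right)} = \frac{36}{5} + 6 V$ ($N{\left(V \right)} = 6 \left(V + \frac{6}{5}\right) = 6 \left(\frac{6}{5} + V\right) = \frac{36}{5} + 6 V$)
$j{\left(K,x \right)} = -1$
$j{\left(2 - 2,N{\left(-2 \right)} \right)} 4 \cdot 149 = - 4 \cdot 149 = \left(-1\right) 596 = -596$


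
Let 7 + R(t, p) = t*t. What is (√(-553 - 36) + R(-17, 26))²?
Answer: (282 + I*√589)² ≈ 78935.0 + 13688.0*I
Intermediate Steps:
R(t, p) = -7 + t² (R(t, p) = -7 + t*t = -7 + t²)
(√(-553 - 36) + R(-17, 26))² = (√(-553 - 36) + (-7 + (-17)²))² = (√(-589) + (-7 + 289))² = (I*√589 + 282)² = (282 + I*√589)²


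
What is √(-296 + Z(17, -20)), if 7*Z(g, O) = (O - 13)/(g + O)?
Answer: 3*I*√1603/7 ≈ 17.159*I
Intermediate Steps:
Z(g, O) = (-13 + O)/(7*(O + g)) (Z(g, O) = ((O - 13)/(g + O))/7 = ((-13 + O)/(O + g))/7 = (-13 + O)/(7*(O + g)))
√(-296 + Z(17, -20)) = √(-296 + (-13 - 20)/(7*(-20 + 17))) = √(-296 + (⅐)*(-33)/(-3)) = √(-296 + (⅐)*(-⅓)*(-33)) = √(-296 + 11/7) = √(-2061/7) = 3*I*√1603/7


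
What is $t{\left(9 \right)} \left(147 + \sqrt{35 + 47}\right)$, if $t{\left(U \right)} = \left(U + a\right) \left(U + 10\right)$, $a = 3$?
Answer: $33516 + 228 \sqrt{82} \approx 35581.0$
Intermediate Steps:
$t{\left(U \right)} = \left(3 + U\right) \left(10 + U\right)$ ($t{\left(U \right)} = \left(U + 3\right) \left(U + 10\right) = \left(3 + U\right) \left(10 + U\right)$)
$t{\left(9 \right)} \left(147 + \sqrt{35 + 47}\right) = \left(30 + 9^{2} + 13 \cdot 9\right) \left(147 + \sqrt{35 + 47}\right) = \left(30 + 81 + 117\right) \left(147 + \sqrt{82}\right) = 228 \left(147 + \sqrt{82}\right) = 33516 + 228 \sqrt{82}$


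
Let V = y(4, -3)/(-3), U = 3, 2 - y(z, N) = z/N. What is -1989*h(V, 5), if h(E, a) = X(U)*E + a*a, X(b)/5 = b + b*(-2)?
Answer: -82875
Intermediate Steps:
y(z, N) = 2 - z/N
X(b) = -5*b (X(b) = 5*(b + b*(-2)) = 5*(b - 2*b) = 5*(-b) = -5*b)
V = -10/9 (V = (2 - 1*4/(-3))/(-3) = (2 - 1*4*(-1/3))*(-1/3) = (2 + 4/3)*(-1/3) = (10/3)*(-1/3) = -10/9 ≈ -1.1111)
h(E, a) = a**2 - 15*E (h(E, a) = (-5*3)*E + a*a = -15*E + a**2 = a**2 - 15*E)
-1989*h(V, 5) = -1989*(5**2 - 15*(-10/9)) = -1989*(25 + 50/3) = -1989*125/3 = -82875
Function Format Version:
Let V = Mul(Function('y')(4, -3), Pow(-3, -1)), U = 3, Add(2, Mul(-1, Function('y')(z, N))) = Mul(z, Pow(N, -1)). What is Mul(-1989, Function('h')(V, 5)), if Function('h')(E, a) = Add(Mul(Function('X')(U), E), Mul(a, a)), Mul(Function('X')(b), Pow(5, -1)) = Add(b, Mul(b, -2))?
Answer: -82875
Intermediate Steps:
Function('y')(z, N) = Add(2, Mul(-1, z, Pow(N, -1))) (Function('y')(z, N) = Add(2, Mul(-1, Mul(z, Pow(N, -1)))) = Add(2, Mul(-1, z, Pow(N, -1))))
Function('X')(b) = Mul(-5, b) (Function('X')(b) = Mul(5, Add(b, Mul(b, -2))) = Mul(5, Add(b, Mul(-2, b))) = Mul(5, Mul(-1, b)) = Mul(-5, b))
V = Rational(-10, 9) (V = Mul(Add(2, Mul(-1, 4, Pow(-3, -1))), Pow(-3, -1)) = Mul(Add(2, Mul(-1, 4, Rational(-1, 3))), Rational(-1, 3)) = Mul(Add(2, Rational(4, 3)), Rational(-1, 3)) = Mul(Rational(10, 3), Rational(-1, 3)) = Rational(-10, 9) ≈ -1.1111)
Function('h')(E, a) = Add(Pow(a, 2), Mul(-15, E)) (Function('h')(E, a) = Add(Mul(Mul(-5, 3), E), Mul(a, a)) = Add(Mul(-15, E), Pow(a, 2)) = Add(Pow(a, 2), Mul(-15, E)))
Mul(-1989, Function('h')(V, 5)) = Mul(-1989, Add(Pow(5, 2), Mul(-15, Rational(-10, 9)))) = Mul(-1989, Add(25, Rational(50, 3))) = Mul(-1989, Rational(125, 3)) = -82875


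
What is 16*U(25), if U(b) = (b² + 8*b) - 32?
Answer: 12688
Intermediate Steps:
U(b) = -32 + b² + 8*b
16*U(25) = 16*(-32 + 25² + 8*25) = 16*(-32 + 625 + 200) = 16*793 = 12688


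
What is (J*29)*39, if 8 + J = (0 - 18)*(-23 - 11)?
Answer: 683124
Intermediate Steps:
J = 604 (J = -8 + (0 - 18)*(-23 - 11) = -8 - 18*(-34) = -8 + 612 = 604)
(J*29)*39 = (604*29)*39 = 17516*39 = 683124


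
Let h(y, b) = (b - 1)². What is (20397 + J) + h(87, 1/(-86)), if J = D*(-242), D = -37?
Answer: 217087565/7396 ≈ 29352.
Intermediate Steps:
h(y, b) = (-1 + b)²
J = 8954 (J = -37*(-242) = 8954)
(20397 + J) + h(87, 1/(-86)) = (20397 + 8954) + (-1 + 1/(-86))² = 29351 + (-1 - 1/86)² = 29351 + (-87/86)² = 29351 + 7569/7396 = 217087565/7396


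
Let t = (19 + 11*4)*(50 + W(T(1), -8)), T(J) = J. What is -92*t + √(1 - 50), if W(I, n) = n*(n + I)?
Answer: -614376 + 7*I ≈ -6.1438e+5 + 7.0*I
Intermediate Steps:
W(I, n) = n*(I + n)
t = 6678 (t = (19 + 11*4)*(50 - 8*(1 - 8)) = (19 + 44)*(50 - 8*(-7)) = 63*(50 + 56) = 63*106 = 6678)
-92*t + √(1 - 50) = -92*6678 + √(1 - 50) = -614376 + √(-49) = -614376 + 7*I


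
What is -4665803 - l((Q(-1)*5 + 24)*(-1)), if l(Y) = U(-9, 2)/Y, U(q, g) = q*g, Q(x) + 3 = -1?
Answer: -9331615/2 ≈ -4.6658e+6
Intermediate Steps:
Q(x) = -4 (Q(x) = -3 - 1 = -4)
U(q, g) = g*q
l(Y) = -18/Y (l(Y) = (2*(-9))/Y = -18/Y)
-4665803 - l((Q(-1)*5 + 24)*(-1)) = -4665803 - (-18)/((-4*5 + 24)*(-1)) = -4665803 - (-18)/((-20 + 24)*(-1)) = -4665803 - (-18)/(4*(-1)) = -4665803 - (-18)/(-4) = -4665803 - (-18)*(-1)/4 = -4665803 - 1*9/2 = -4665803 - 9/2 = -9331615/2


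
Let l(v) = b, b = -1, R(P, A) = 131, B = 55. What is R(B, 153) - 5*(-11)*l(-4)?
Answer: 76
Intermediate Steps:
l(v) = -1
R(B, 153) - 5*(-11)*l(-4) = 131 - 5*(-11)*(-1) = 131 - (-55)*(-1) = 131 - 1*55 = 131 - 55 = 76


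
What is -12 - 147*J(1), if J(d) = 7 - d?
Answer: -894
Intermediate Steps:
-12 - 147*J(1) = -12 - 147*(7 - 1*1) = -12 - 147*(7 - 1) = -12 - 147*6 = -12 - 882 = -894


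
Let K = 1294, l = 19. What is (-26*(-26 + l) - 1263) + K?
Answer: 213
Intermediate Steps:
(-26*(-26 + l) - 1263) + K = (-26*(-26 + 19) - 1263) + 1294 = (-26*(-7) - 1263) + 1294 = (182 - 1263) + 1294 = -1081 + 1294 = 213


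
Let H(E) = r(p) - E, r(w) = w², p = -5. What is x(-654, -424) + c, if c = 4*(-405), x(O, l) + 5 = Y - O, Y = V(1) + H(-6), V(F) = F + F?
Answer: -938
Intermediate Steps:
V(F) = 2*F
H(E) = 25 - E (H(E) = (-5)² - E = 25 - E)
Y = 33 (Y = 2*1 + (25 - 1*(-6)) = 2 + (25 + 6) = 2 + 31 = 33)
x(O, l) = 28 - O (x(O, l) = -5 + (33 - O) = 28 - O)
c = -1620
x(-654, -424) + c = (28 - 1*(-654)) - 1620 = (28 + 654) - 1620 = 682 - 1620 = -938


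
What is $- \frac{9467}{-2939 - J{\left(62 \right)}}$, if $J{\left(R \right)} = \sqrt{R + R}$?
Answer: $\frac{27823513}{8637597} - \frac{18934 \sqrt{31}}{8637597} \approx 3.209$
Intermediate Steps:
$J{\left(R \right)} = \sqrt{2} \sqrt{R}$ ($J{\left(R \right)} = \sqrt{2 R} = \sqrt{2} \sqrt{R}$)
$- \frac{9467}{-2939 - J{\left(62 \right)}} = - \frac{9467}{-2939 - \sqrt{2} \sqrt{62}} = - \frac{9467}{-2939 - 2 \sqrt{31}}$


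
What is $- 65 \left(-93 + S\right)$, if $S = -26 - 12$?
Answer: $8515$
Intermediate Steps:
$S = -38$ ($S = -26 - 12 = -38$)
$- 65 \left(-93 + S\right) = - 65 \left(-93 - 38\right) = \left(-65\right) \left(-131\right) = 8515$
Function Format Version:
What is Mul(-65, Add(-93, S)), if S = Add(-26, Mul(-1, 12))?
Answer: 8515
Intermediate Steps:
S = -38 (S = Add(-26, -12) = -38)
Mul(-65, Add(-93, S)) = Mul(-65, Add(-93, -38)) = Mul(-65, -131) = 8515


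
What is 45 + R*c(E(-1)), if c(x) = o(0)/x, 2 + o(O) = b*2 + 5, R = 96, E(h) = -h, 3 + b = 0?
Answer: -243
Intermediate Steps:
b = -3 (b = -3 + 0 = -3)
o(O) = -3 (o(O) = -2 + (-3*2 + 5) = -2 + (-6 + 5) = -2 - 1 = -3)
c(x) = -3/x
45 + R*c(E(-1)) = 45 + 96*(-3/((-1*(-1)))) = 45 + 96*(-3/1) = 45 + 96*(-3*1) = 45 + 96*(-3) = 45 - 288 = -243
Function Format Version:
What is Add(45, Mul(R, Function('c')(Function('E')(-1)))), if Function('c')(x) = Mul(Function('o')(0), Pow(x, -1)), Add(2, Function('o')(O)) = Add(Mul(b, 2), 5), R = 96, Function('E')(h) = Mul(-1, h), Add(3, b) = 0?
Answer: -243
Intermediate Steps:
b = -3 (b = Add(-3, 0) = -3)
Function('o')(O) = -3 (Function('o')(O) = Add(-2, Add(Mul(-3, 2), 5)) = Add(-2, Add(-6, 5)) = Add(-2, -1) = -3)
Function('c')(x) = Mul(-3, Pow(x, -1))
Add(45, Mul(R, Function('c')(Function('E')(-1)))) = Add(45, Mul(96, Mul(-3, Pow(Mul(-1, -1), -1)))) = Add(45, Mul(96, Mul(-3, Pow(1, -1)))) = Add(45, Mul(96, Mul(-3, 1))) = Add(45, Mul(96, -3)) = Add(45, -288) = -243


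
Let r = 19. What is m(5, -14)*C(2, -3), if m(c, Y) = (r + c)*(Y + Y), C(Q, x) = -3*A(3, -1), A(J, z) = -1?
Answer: -2016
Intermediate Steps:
C(Q, x) = 3 (C(Q, x) = -3*(-1) = 3)
m(c, Y) = 2*Y*(19 + c) (m(c, Y) = (19 + c)*(Y + Y) = (19 + c)*(2*Y) = 2*Y*(19 + c))
m(5, -14)*C(2, -3) = (2*(-14)*(19 + 5))*3 = (2*(-14)*24)*3 = -672*3 = -2016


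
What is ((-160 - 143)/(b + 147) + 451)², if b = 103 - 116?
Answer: 3615737161/17956 ≈ 2.0137e+5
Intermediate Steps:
b = -13
((-160 - 143)/(b + 147) + 451)² = ((-160 - 143)/(-13 + 147) + 451)² = (-303/134 + 451)² = (60131/134)² = 3615737161/17956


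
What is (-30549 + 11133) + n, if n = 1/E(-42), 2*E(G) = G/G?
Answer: -19414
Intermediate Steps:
E(G) = ½ (E(G) = (G/G)/2 = (½)*1 = ½)
n = 2 (n = 1/(½) = 2)
(-30549 + 11133) + n = (-30549 + 11133) + 2 = -19416 + 2 = -19414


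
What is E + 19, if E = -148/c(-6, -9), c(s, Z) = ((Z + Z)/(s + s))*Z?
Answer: 809/27 ≈ 29.963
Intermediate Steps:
c(s, Z) = Z**2/s (c(s, Z) = ((2*Z)/((2*s)))*Z = ((2*Z)*(1/(2*s)))*Z = (Z/s)*Z = Z**2/s)
E = 296/27 (E = -148/((-9)**2/(-6)) = -148/(81*(-1/6)) = -148/(-27/2) = -148*(-2/27) = 296/27 ≈ 10.963)
E + 19 = 296/27 + 19 = 809/27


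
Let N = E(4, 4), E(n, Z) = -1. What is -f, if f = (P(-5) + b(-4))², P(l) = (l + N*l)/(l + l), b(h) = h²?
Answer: -256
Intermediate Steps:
N = -1
P(l) = 0 (P(l) = (l - l)/(l + l) = 0/((2*l)) = 0*(1/(2*l)) = 0)
f = 256 (f = (0 + (-4)²)² = (0 + 16)² = 16² = 256)
-f = -1*256 = -256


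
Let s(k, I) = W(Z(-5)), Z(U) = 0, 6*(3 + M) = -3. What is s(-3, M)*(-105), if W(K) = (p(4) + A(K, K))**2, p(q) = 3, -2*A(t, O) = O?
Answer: -945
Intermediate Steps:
M = -7/2 (M = -3 + (1/6)*(-3) = -3 - 1/2 = -7/2 ≈ -3.5000)
A(t, O) = -O/2
W(K) = (3 - K/2)**2
s(k, I) = 9 (s(k, I) = (-6 + 0)**2/4 = (1/4)*(-6)**2 = (1/4)*36 = 9)
s(-3, M)*(-105) = 9*(-105) = -945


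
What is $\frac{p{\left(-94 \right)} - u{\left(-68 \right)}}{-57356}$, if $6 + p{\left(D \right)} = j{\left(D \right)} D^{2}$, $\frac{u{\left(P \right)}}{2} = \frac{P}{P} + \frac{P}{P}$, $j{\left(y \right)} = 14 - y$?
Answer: $- \frac{36703}{2206} \approx -16.638$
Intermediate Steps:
$u{\left(P \right)} = 4$ ($u{\left(P \right)} = 2 \left(\frac{P}{P} + \frac{P}{P}\right) = 2 \left(1 + 1\right) = 2 \cdot 2 = 4$)
$p{\left(D \right)} = -6 + D^{2} \left(14 - D\right)$ ($p{\left(D \right)} = -6 + \left(14 - D\right) D^{2} = -6 + D^{2} \left(14 - D\right)$)
$\frac{p{\left(-94 \right)} - u{\left(-68 \right)}}{-57356} = \frac{\left(-6 + \left(-94\right)^{2} \left(14 - -94\right)\right) - 4}{-57356} = \left(\left(-6 + 8836 \left(14 + 94\right)\right) - 4\right) \left(- \frac{1}{57356}\right) = \left(\left(-6 + 8836 \cdot 108\right) - 4\right) \left(- \frac{1}{57356}\right) = \left(\left(-6 + 954288\right) - 4\right) \left(- \frac{1}{57356}\right) = \left(954282 - 4\right) \left(- \frac{1}{57356}\right) = 954278 \left(- \frac{1}{57356}\right) = - \frac{36703}{2206}$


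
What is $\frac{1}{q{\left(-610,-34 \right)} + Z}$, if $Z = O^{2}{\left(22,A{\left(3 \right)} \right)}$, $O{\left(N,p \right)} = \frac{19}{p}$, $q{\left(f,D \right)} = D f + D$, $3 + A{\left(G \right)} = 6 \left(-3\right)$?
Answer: $\frac{441}{9131707} \approx 4.8293 \cdot 10^{-5}$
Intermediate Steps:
$A{\left(G \right)} = -21$ ($A{\left(G \right)} = -3 + 6 \left(-3\right) = -3 - 18 = -21$)
$q{\left(f,D \right)} = D + D f$
$Z = \frac{361}{441}$ ($Z = \left(\frac{19}{-21}\right)^{2} = \left(19 \left(- \frac{1}{21}\right)\right)^{2} = \left(- \frac{19}{21}\right)^{2} = \frac{361}{441} \approx 0.81859$)
$\frac{1}{q{\left(-610,-34 \right)} + Z} = \frac{1}{- 34 \left(1 - 610\right) + \frac{361}{441}} = \frac{1}{\left(-34\right) \left(-609\right) + \frac{361}{441}} = \frac{1}{20706 + \frac{361}{441}} = \frac{1}{\frac{9131707}{441}} = \frac{441}{9131707}$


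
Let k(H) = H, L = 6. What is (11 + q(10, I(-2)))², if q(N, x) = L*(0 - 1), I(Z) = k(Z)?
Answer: 25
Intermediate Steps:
I(Z) = Z
q(N, x) = -6 (q(N, x) = 6*(0 - 1) = 6*(-1) = -6)
(11 + q(10, I(-2)))² = (11 - 6)² = 5² = 25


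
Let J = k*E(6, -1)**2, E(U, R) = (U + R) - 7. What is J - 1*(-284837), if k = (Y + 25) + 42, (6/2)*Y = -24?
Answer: 285073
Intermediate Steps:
Y = -8 (Y = (1/3)*(-24) = -8)
E(U, R) = -7 + R + U (E(U, R) = (R + U) - 7 = -7 + R + U)
k = 59 (k = (-8 + 25) + 42 = 17 + 42 = 59)
J = 236 (J = 59*(-7 - 1 + 6)**2 = 59*(-2)**2 = 59*4 = 236)
J - 1*(-284837) = 236 - 1*(-284837) = 236 + 284837 = 285073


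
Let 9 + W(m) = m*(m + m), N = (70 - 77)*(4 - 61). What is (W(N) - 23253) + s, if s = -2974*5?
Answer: 280270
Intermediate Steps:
N = 399 (N = -7*(-57) = 399)
s = -14870
W(m) = -9 + 2*m² (W(m) = -9 + m*(m + m) = -9 + m*(2*m) = -9 + 2*m²)
(W(N) - 23253) + s = ((-9 + 2*399²) - 23253) - 14870 = ((-9 + 2*159201) - 23253) - 14870 = ((-9 + 318402) - 23253) - 14870 = (318393 - 23253) - 14870 = 295140 - 14870 = 280270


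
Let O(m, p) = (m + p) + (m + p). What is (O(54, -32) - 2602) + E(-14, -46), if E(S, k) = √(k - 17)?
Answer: -2558 + 3*I*√7 ≈ -2558.0 + 7.9373*I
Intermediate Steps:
E(S, k) = √(-17 + k)
O(m, p) = 2*m + 2*p
(O(54, -32) - 2602) + E(-14, -46) = ((2*54 + 2*(-32)) - 2602) + √(-17 - 46) = ((108 - 64) - 2602) + √(-63) = (44 - 2602) + 3*I*√7 = -2558 + 3*I*√7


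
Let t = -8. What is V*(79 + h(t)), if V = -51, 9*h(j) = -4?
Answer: -12019/3 ≈ -4006.3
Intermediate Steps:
h(j) = -4/9 (h(j) = (⅑)*(-4) = -4/9)
V*(79 + h(t)) = -51*(79 - 4/9) = -51*707/9 = -12019/3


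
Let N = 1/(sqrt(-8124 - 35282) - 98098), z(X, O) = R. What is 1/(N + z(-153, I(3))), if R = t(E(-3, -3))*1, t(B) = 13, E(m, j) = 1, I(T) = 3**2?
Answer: 125102295032/1626328560143 + I*sqrt(43406)/1626328560143 ≈ 0.076923 + 1.2811e-10*I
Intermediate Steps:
I(T) = 9
R = 13 (R = 13*1 = 13)
z(X, O) = 13
N = 1/(-98098 + I*sqrt(43406)) (N = 1/(sqrt(-43406) - 98098) = 1/(I*sqrt(43406) - 98098) = 1/(-98098 + I*sqrt(43406)) ≈ -1.0194e-5 - 2.165e-8*I)
1/(N + z(-153, I(3))) = 1/((-4459/437420955 - I*sqrt(43406)/9623261010) + 13) = 1/(5686467956/437420955 - I*sqrt(43406)/9623261010)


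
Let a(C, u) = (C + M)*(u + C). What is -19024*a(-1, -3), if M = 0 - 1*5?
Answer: -456576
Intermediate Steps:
M = -5 (M = 0 - 5 = -5)
a(C, u) = (-5 + C)*(C + u) (a(C, u) = (C - 5)*(u + C) = (-5 + C)*(C + u))
-19024*a(-1, -3) = -19024*((-1)² - 5*(-1) - 5*(-3) - 1*(-3)) = -19024*(1 + 5 + 15 + 3) = -19024*24 = -456576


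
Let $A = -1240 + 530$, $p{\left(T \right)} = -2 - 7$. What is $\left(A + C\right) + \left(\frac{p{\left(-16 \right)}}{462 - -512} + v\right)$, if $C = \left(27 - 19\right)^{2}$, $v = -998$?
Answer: $- \frac{1601265}{974} \approx -1644.0$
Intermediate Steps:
$p{\left(T \right)} = -9$ ($p{\left(T \right)} = -2 - 7 = -9$)
$C = 64$ ($C = 8^{2} = 64$)
$A = -710$
$\left(A + C\right) + \left(\frac{p{\left(-16 \right)}}{462 - -512} + v\right) = \left(-710 + 64\right) - \left(998 + \frac{9}{462 - -512}\right) = -646 - \left(998 + \frac{9}{462 + 512}\right) = -646 - \left(998 + \frac{9}{974}\right) = -646 - \frac{972061}{974} = - \frac{1601265}{974}$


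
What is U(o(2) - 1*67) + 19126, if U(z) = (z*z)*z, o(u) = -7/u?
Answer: -2650213/8 ≈ -3.3128e+5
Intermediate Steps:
U(z) = z**3 (U(z) = z**2*z = z**3)
U(o(2) - 1*67) + 19126 = (-7/2 - 1*67)**3 + 19126 = (-7*1/2 - 67)**3 + 19126 = (-7/2 - 67)**3 + 19126 = (-141/2)**3 + 19126 = -2803221/8 + 19126 = -2650213/8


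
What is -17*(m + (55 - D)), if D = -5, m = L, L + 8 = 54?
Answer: -1802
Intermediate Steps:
L = 46 (L = -8 + 54 = 46)
m = 46
-17*(m + (55 - D)) = -17*(46 + (55 - 1*(-5))) = -17*(46 + (55 + 5)) = -17*(46 + 60) = -17*106 = -1802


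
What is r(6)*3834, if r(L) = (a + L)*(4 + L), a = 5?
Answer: 421740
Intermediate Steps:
r(L) = (4 + L)*(5 + L) (r(L) = (5 + L)*(4 + L) = (4 + L)*(5 + L))
r(6)*3834 = (20 + 6² + 9*6)*3834 = (20 + 36 + 54)*3834 = 110*3834 = 421740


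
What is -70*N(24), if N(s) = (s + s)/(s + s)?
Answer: -70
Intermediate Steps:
N(s) = 1 (N(s) = (2*s)/((2*s)) = (2*s)*(1/(2*s)) = 1)
-70*N(24) = -70*1 = -70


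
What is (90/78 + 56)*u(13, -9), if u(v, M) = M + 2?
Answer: -5201/13 ≈ -400.08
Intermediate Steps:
u(v, M) = 2 + M
(90/78 + 56)*u(13, -9) = (90/78 + 56)*(2 - 9) = (90*(1/78) + 56)*(-7) = (15/13 + 56)*(-7) = (743/13)*(-7) = -5201/13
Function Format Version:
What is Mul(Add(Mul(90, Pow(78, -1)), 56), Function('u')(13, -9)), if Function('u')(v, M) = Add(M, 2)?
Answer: Rational(-5201, 13) ≈ -400.08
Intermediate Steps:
Function('u')(v, M) = Add(2, M)
Mul(Add(Mul(90, Pow(78, -1)), 56), Function('u')(13, -9)) = Mul(Add(Mul(90, Pow(78, -1)), 56), Add(2, -9)) = Mul(Add(Mul(90, Rational(1, 78)), 56), -7) = Mul(Add(Rational(15, 13), 56), -7) = Mul(Rational(743, 13), -7) = Rational(-5201, 13)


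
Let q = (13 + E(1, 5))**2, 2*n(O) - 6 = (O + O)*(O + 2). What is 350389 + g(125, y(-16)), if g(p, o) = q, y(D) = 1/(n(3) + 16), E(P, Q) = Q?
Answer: 350713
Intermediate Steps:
n(O) = 3 + O*(2 + O) (n(O) = 3 + ((O + O)*(O + 2))/2 = 3 + ((2*O)*(2 + O))/2 = 3 + (2*O*(2 + O))/2 = 3 + O*(2 + O))
y(D) = 1/34 (y(D) = 1/((3 + 3**2 + 2*3) + 16) = 1/((3 + 9 + 6) + 16) = 1/(18 + 16) = 1/34)
q = 324 (q = (13 + 5)**2 = 18**2 = 324)
g(p, o) = 324
350389 + g(125, y(-16)) = 350389 + 324 = 350713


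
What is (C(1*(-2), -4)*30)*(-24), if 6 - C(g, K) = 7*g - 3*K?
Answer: -5760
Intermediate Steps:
C(g, K) = 6 - 7*g + 3*K (C(g, K) = 6 - (7*g - 3*K) = 6 - (-3*K + 7*g) = 6 + (-7*g + 3*K) = 6 - 7*g + 3*K)
(C(1*(-2), -4)*30)*(-24) = ((6 - 7*(-2) + 3*(-4))*30)*(-24) = ((6 - 7*(-2) - 12)*30)*(-24) = ((6 + 14 - 12)*30)*(-24) = (8*30)*(-24) = 240*(-24) = -5760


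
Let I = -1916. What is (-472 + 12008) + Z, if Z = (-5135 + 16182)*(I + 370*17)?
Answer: 48331114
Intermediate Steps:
Z = 48319578 (Z = (-5135 + 16182)*(-1916 + 370*17) = 11047*(-1916 + 6290) = 11047*4374 = 48319578)
(-472 + 12008) + Z = (-472 + 12008) + 48319578 = 11536 + 48319578 = 48331114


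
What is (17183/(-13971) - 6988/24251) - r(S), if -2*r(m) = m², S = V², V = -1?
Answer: -689857841/677621442 ≈ -1.0181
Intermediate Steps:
S = 1 (S = (-1)² = 1)
r(m) = -m²/2
(17183/(-13971) - 6988/24251) - r(S) = (17183/(-13971) - 6988/24251) - (-1)*1²/2 = (17183*(-1/13971) - 6988*1/24251) - (-1)/2 = (-17183/13971 - 6988/24251) - 1*(-½) = -514334281/338810721 + ½ = -689857841/677621442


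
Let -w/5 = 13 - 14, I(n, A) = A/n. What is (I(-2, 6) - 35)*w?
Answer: -190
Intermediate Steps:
w = 5 (w = -5*(13 - 14) = -5*(-1) = 5)
(I(-2, 6) - 35)*w = (6/(-2) - 35)*5 = (6*(-½) - 35)*5 = (-3 - 35)*5 = -38*5 = -190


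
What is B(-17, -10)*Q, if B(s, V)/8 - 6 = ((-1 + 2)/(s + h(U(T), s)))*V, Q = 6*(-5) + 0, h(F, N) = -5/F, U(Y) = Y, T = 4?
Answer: -114720/73 ≈ -1571.5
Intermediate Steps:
Q = -30 (Q = -30 + 0 = -30)
B(s, V) = 48 + 8*V/(-5/4 + s) (B(s, V) = 48 + 8*(((-1 + 2)/(s - 5/4))*V) = 48 + 8*((1/(s - 5*¼))*V) = 48 + 8*((1/(s - 5/4))*V) = 48 + 8*((1/(-5/4 + s))*V) = 48 + 8*(V/(-5/4 + s)) = 48 + 8*V/(-5/4 + s))
B(-17, -10)*Q = (16*(-15 + 2*(-10) + 12*(-17))/(-5 + 4*(-17)))*(-30) = (16*(-15 - 20 - 204)/(-5 - 68))*(-30) = (16*(-239)/(-73))*(-30) = (16*(-1/73)*(-239))*(-30) = (3824/73)*(-30) = -114720/73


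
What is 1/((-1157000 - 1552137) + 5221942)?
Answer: 1/2512805 ≈ 3.9796e-7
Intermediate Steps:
1/((-1157000 - 1552137) + 5221942) = 1/(-2709137 + 5221942) = 1/2512805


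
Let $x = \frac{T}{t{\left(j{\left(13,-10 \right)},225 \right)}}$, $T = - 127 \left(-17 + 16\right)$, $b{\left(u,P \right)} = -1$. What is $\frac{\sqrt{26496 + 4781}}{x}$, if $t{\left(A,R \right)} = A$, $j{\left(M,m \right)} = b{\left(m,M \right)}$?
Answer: $- \frac{\sqrt{31277}}{127} \approx -1.3925$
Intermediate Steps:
$j{\left(M,m \right)} = -1$
$T = 127$ ($T = - 127 \left(-1\right) = \left(-1\right) \left(-127\right) = 127$)
$x = -127$ ($x = \frac{127}{-1} = 127 \left(-1\right) = -127$)
$\frac{\sqrt{26496 + 4781}}{x} = \frac{\sqrt{26496 + 4781}}{-127} = \sqrt{31277} \left(- \frac{1}{127}\right) = - \frac{\sqrt{31277}}{127}$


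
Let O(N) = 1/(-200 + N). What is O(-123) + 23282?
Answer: 7520085/323 ≈ 23282.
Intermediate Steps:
O(-123) + 23282 = 1/(-200 - 123) + 23282 = 1/(-323) + 23282 = -1/323 + 23282 = 7520085/323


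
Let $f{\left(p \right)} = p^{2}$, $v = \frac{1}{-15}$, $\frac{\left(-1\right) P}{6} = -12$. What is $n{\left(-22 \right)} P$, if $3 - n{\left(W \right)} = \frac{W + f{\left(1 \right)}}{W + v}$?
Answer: $\frac{48816}{331} \approx 147.48$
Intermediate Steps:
$P = 72$ ($P = \left(-6\right) \left(-12\right) = 72$)
$v = - \frac{1}{15} \approx -0.066667$
$n{\left(W \right)} = 3 - \frac{1 + W}{- \frac{1}{15} + W}$ ($n{\left(W \right)} = 3 - \frac{W + 1^{2}}{W - \frac{1}{15}} = 3 - \frac{W + 1}{- \frac{1}{15} + W} = 3 - \frac{1 + W}{- \frac{1}{15} + W}$)
$n{\left(-22 \right)} P = \frac{6 \left(-3 + 5 \left(-22\right)\right)}{-1 + 15 \left(-22\right)} 72 = \frac{6 \left(-3 - 110\right)}{-1 - 330} \cdot 72 = 6 \frac{1}{-331} \left(-113\right) 72 = 6 \left(- \frac{1}{331}\right) \left(-113\right) 72 = \frac{678}{331} \cdot 72 = \frac{48816}{331}$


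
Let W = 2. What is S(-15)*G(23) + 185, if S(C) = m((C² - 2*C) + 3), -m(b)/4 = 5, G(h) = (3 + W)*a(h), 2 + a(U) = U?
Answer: -1915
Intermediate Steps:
a(U) = -2 + U
G(h) = -10 + 5*h (G(h) = (3 + 2)*(-2 + h) = 5*(-2 + h) = -10 + 5*h)
m(b) = -20 (m(b) = -4*5 = -20)
S(C) = -20
S(-15)*G(23) + 185 = -20*(-10 + 5*23) + 185 = -20*(-10 + 115) + 185 = -20*105 + 185 = -2100 + 185 = -1915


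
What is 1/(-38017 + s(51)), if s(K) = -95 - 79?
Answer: -1/38191 ≈ -2.6184e-5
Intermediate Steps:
s(K) = -174
1/(-38017 + s(51)) = 1/(-38017 - 174) = 1/(-38191) = -1/38191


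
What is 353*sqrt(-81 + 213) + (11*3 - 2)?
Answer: 31 + 706*sqrt(33) ≈ 4086.7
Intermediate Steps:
353*sqrt(-81 + 213) + (11*3 - 2) = 353*sqrt(132) + (33 - 2) = 353*(2*sqrt(33)) + 31 = 706*sqrt(33) + 31 = 31 + 706*sqrt(33)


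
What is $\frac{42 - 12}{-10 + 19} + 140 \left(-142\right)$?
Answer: $- \frac{59630}{3} \approx -19877.0$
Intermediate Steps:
$\frac{42 - 12}{-10 + 19} + 140 \left(-142\right) = \frac{30}{9} - 19880 = 30 \cdot \frac{1}{9} - 19880 = \frac{10}{3} - 19880 = - \frac{59630}{3}$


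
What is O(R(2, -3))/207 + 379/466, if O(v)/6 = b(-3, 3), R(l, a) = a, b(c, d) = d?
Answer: 9649/10718 ≈ 0.90026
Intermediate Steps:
O(v) = 18 (O(v) = 6*3 = 18)
O(R(2, -3))/207 + 379/466 = 18/207 + 379/466 = 18*(1/207) + 379*(1/466) = 2/23 + 379/466 = 9649/10718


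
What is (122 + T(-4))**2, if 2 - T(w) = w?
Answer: 16384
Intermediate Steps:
T(w) = 2 - w
(122 + T(-4))**2 = (122 + (2 - 1*(-4)))**2 = (122 + (2 + 4))**2 = (122 + 6)**2 = 128**2 = 16384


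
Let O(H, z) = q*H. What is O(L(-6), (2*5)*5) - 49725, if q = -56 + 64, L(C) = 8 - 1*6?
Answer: -49709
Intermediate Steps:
L(C) = 2 (L(C) = 8 - 6 = 2)
q = 8
O(H, z) = 8*H
O(L(-6), (2*5)*5) - 49725 = 8*2 - 49725 = 16 - 49725 = -49709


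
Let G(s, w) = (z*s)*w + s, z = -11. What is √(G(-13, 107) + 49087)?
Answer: 25*√103 ≈ 253.72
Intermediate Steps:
G(s, w) = s - 11*s*w (G(s, w) = (-11*s)*w + s = -11*s*w + s = s - 11*s*w)
√(G(-13, 107) + 49087) = √(-13*(1 - 11*107) + 49087) = √(-13*(1 - 1177) + 49087) = √(-13*(-1176) + 49087) = √(15288 + 49087) = √64375 = 25*√103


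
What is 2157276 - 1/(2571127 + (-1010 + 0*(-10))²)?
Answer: 7747267817651/3591227 ≈ 2.1573e+6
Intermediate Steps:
2157276 - 1/(2571127 + (-1010 + 0*(-10))²) = 2157276 - 1/(2571127 + (-1010 + 0)²) = 2157276 - 1/(2571127 + (-1010)²) = 2157276 - 1/(2571127 + 1020100) = 2157276 - 1/3591227 = 7747267817651/3591227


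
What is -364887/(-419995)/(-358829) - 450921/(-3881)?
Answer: 67956672799996008/584891483503255 ≈ 116.19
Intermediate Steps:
-364887/(-419995)/(-358829) - 450921/(-3881) = -364887*(-1/419995)*(-1/358829) - 450921*(-1/3881) = (364887/419995)*(-1/358829) + 450921/3881 = -364887/150706385855 + 450921/3881 = 67956672799996008/584891483503255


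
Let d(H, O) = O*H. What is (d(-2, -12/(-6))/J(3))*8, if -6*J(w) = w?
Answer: 64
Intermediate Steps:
d(H, O) = H*O
J(w) = -w/6
(d(-2, -12/(-6))/J(3))*8 = ((-(-24)/(-6))/((-⅙*3)))*8 = ((-(-24)*(-1)/6)/(-½))*8 = (-2*2*(-2))*8 = -4*(-2)*8 = 8*8 = 64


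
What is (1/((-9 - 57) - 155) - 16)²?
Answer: 12510369/48841 ≈ 256.15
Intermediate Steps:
(1/((-9 - 57) - 155) - 16)² = (1/(-66 - 155) - 16)² = (1/(-221) - 16)² = (-1/221 - 16)² = (-3537/221)² = 12510369/48841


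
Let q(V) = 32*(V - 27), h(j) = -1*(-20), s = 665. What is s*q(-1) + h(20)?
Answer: -595820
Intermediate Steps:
h(j) = 20
q(V) = -864 + 32*V (q(V) = 32*(-27 + V) = -864 + 32*V)
s*q(-1) + h(20) = 665*(-864 + 32*(-1)) + 20 = 665*(-864 - 32) + 20 = 665*(-896) + 20 = -595840 + 20 = -595820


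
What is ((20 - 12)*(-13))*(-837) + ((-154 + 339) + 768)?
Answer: 88001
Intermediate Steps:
((20 - 12)*(-13))*(-837) + ((-154 + 339) + 768) = (8*(-13))*(-837) + (185 + 768) = -104*(-837) + 953 = 87048 + 953 = 88001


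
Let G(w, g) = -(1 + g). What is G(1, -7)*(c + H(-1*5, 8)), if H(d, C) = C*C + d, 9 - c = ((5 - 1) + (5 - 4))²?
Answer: 258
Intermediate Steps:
G(w, g) = -1 - g
c = -16 (c = 9 - ((5 - 1) + (5 - 4))² = 9 - (4 + 1)² = 9 - 1*5² = 9 - 1*25 = 9 - 25 = -16)
H(d, C) = d + C² (H(d, C) = C² + d = d + C²)
G(1, -7)*(c + H(-1*5, 8)) = (-1 - 1*(-7))*(-16 + (-1*5 + 8²)) = (-1 + 7)*(-16 + (-5 + 64)) = 6*(-16 + 59) = 6*43 = 258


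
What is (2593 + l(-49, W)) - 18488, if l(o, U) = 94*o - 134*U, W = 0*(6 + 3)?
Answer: -20501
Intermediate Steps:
W = 0 (W = 0*9 = 0)
l(o, U) = -134*U + 94*o
(2593 + l(-49, W)) - 18488 = (2593 + (-134*0 + 94*(-49))) - 18488 = (2593 + (0 - 4606)) - 18488 = (2593 - 4606) - 18488 = -2013 - 18488 = -20501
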